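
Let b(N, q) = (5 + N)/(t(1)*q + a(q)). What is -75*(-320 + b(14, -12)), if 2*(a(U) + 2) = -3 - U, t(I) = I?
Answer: 24150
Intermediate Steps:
a(U) = -7/2 - U/2 (a(U) = -2 + (-3 - U)/2 = -2 + (-3/2 - U/2) = -7/2 - U/2)
b(N, q) = (5 + N)/(-7/2 + q/2) (b(N, q) = (5 + N)/(1*q + (-7/2 - q/2)) = (5 + N)/(q + (-7/2 - q/2)) = (5 + N)/(-7/2 + q/2))
-75*(-320 + b(14, -12)) = -75*(-320 + 2*(5 + 14)/(-7 - 12)) = -75*(-320 + 2*19/(-19)) = -75*(-320 + 2*(-1/19)*19) = -75*(-320 - 2) = -75*(-322) = 24150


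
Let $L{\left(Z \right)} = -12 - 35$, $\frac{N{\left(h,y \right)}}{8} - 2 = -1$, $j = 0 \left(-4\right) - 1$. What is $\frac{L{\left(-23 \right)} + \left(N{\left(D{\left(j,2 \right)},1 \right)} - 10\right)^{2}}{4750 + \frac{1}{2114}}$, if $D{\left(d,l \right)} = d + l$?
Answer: $- \frac{90902}{10041501} \approx -0.0090526$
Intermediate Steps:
$j = -1$ ($j = 0 - 1 = -1$)
$N{\left(h,y \right)} = 8$ ($N{\left(h,y \right)} = 16 + 8 \left(-1\right) = 16 - 8 = 8$)
$L{\left(Z \right)} = -47$
$\frac{L{\left(-23 \right)} + \left(N{\left(D{\left(j,2 \right)},1 \right)} - 10\right)^{2}}{4750 + \frac{1}{2114}} = \frac{-47 + \left(8 - 10\right)^{2}}{4750 + \frac{1}{2114}} = \frac{-47 + \left(-2\right)^{2}}{4750 + \frac{1}{2114}} = \frac{-47 + 4}{\frac{10041501}{2114}} = \left(-43\right) \frac{2114}{10041501} = - \frac{90902}{10041501}$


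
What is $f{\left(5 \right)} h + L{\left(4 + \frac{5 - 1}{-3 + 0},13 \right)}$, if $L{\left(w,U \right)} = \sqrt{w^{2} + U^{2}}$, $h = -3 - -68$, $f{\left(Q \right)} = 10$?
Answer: $650 + \frac{\sqrt{1585}}{3} \approx 663.27$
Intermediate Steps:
$h = 65$ ($h = -3 + 68 = 65$)
$L{\left(w,U \right)} = \sqrt{U^{2} + w^{2}}$
$f{\left(5 \right)} h + L{\left(4 + \frac{5 - 1}{-3 + 0},13 \right)} = 10 \cdot 65 + \sqrt{13^{2} + \left(4 + \frac{5 - 1}{-3 + 0}\right)^{2}} = 650 + \sqrt{169 + \left(4 + \frac{4}{-3}\right)^{2}} = 650 + \sqrt{169 + \left(4 + 4 \left(- \frac{1}{3}\right)\right)^{2}} = 650 + \sqrt{169 + \left(4 - \frac{4}{3}\right)^{2}} = 650 + \sqrt{169 + \left(\frac{8}{3}\right)^{2}} = 650 + \sqrt{169 + \frac{64}{9}} = 650 + \sqrt{\frac{1585}{9}} = 650 + \frac{\sqrt{1585}}{3}$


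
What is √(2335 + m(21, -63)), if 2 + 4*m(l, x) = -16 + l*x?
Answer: √7999/2 ≈ 44.719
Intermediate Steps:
m(l, x) = -9/2 + l*x/4 (m(l, x) = -½ + (-16 + l*x)/4 = -½ + (-4 + l*x/4) = -9/2 + l*x/4)
√(2335 + m(21, -63)) = √(2335 + (-9/2 + (¼)*21*(-63))) = √(2335 + (-9/2 - 1323/4)) = √(2335 - 1341/4) = √(7999/4) = √7999/2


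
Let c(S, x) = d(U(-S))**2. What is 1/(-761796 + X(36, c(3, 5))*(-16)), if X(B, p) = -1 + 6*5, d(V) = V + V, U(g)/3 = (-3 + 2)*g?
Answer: -1/762260 ≈ -1.3119e-6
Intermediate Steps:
U(g) = -3*g (U(g) = 3*((-3 + 2)*g) = 3*(-g) = -3*g)
d(V) = 2*V
c(S, x) = 36*S**2 (c(S, x) = (2*(-(-3)*S))**2 = (2*(3*S))**2 = (6*S)**2 = 36*S**2)
X(B, p) = 29 (X(B, p) = -1 + 30 = 29)
1/(-761796 + X(36, c(3, 5))*(-16)) = 1/(-761796 + 29*(-16)) = 1/(-761796 - 464) = 1/(-762260) = -1/762260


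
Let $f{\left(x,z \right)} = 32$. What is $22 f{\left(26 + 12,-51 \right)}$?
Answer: $704$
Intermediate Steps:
$22 f{\left(26 + 12,-51 \right)} = 22 \cdot 32 = 704$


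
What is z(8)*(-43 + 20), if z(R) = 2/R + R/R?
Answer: -115/4 ≈ -28.750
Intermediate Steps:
z(R) = 1 + 2/R (z(R) = 2/R + 1 = 1 + 2/R)
z(8)*(-43 + 20) = ((2 + 8)/8)*(-43 + 20) = ((⅛)*10)*(-23) = (5/4)*(-23) = -115/4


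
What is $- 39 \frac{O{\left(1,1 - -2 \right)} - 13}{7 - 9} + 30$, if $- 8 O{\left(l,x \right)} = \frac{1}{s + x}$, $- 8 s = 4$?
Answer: $- \frac{8979}{40} \approx -224.48$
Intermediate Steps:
$s = - \frac{1}{2}$ ($s = \left(- \frac{1}{8}\right) 4 = - \frac{1}{2} \approx -0.5$)
$O{\left(l,x \right)} = - \frac{1}{8 \left(- \frac{1}{2} + x\right)}$
$- 39 \frac{O{\left(1,1 - -2 \right)} - 13}{7 - 9} + 30 = - 39 \frac{- \frac{1}{-4 + 8 \left(1 - -2\right)} - 13}{7 - 9} + 30 = - 39 \frac{- \frac{1}{-4 + 8 \left(1 + 2\right)} - 13}{-2} + 30 = - 39 \left(- \frac{1}{-4 + 8 \cdot 3} - 13\right) \left(- \frac{1}{2}\right) + 30 = - 39 \left(- \frac{1}{-4 + 24} - 13\right) \left(- \frac{1}{2}\right) + 30 = - 39 \left(- \frac{1}{20} - 13\right) \left(- \frac{1}{2}\right) + 30 = - 39 \left(\left(- \frac{261}{20}\right) \left(- \frac{1}{2}\right)\right) + 30 = \left(-39\right) \frac{261}{40} + 30 = - \frac{10179}{40} + 30 = - \frac{8979}{40}$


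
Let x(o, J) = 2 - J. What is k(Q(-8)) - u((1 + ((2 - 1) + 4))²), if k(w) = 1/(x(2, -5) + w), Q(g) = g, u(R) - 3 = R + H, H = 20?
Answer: -60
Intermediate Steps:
u(R) = 23 + R (u(R) = 3 + (R + 20) = 3 + (20 + R) = 23 + R)
k(w) = 1/(7 + w) (k(w) = 1/((2 - 1*(-5)) + w) = 1/((2 + 5) + w) = 1/(7 + w))
k(Q(-8)) - u((1 + ((2 - 1) + 4))²) = 1/(7 - 8) - (23 + (1 + ((2 - 1) + 4))²) = 1/(-1) - (23 + (1 + (1 + 4))²) = -1 - (23 + (1 + 5)²) = -1 - (23 + 6²) = -1 - (23 + 36) = -1 - 1*59 = -1 - 59 = -60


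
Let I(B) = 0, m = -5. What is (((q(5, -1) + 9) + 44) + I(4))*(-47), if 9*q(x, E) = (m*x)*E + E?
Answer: -7849/3 ≈ -2616.3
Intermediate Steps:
q(x, E) = E/9 - 5*E*x/9 (q(x, E) = ((-5*x)*E + E)/9 = (-5*E*x + E)/9 = (E - 5*E*x)/9 = E/9 - 5*E*x/9)
(((q(5, -1) + 9) + 44) + I(4))*(-47) = ((((1/9)*(-1)*(1 - 5*5) + 9) + 44) + 0)*(-47) = ((((1/9)*(-1)*(1 - 25) + 9) + 44) + 0)*(-47) = ((((1/9)*(-1)*(-24) + 9) + 44) + 0)*(-47) = (((8/3 + 9) + 44) + 0)*(-47) = ((35/3 + 44) + 0)*(-47) = (167/3 + 0)*(-47) = (167/3)*(-47) = -7849/3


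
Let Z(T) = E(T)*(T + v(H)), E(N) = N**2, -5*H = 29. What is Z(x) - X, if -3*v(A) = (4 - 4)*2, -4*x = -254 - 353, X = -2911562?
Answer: 409988511/64 ≈ 6.4061e+6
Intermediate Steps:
H = -29/5 (H = -1/5*29 = -29/5 ≈ -5.8000)
x = 607/4 (x = -(-254 - 353)/4 = -1/4*(-607) = 607/4 ≈ 151.75)
v(A) = 0 (v(A) = -(4 - 4)*2/3 = -0*2 = -1/3*0 = 0)
Z(T) = T**3 (Z(T) = T**2*(T + 0) = T**2*T = T**3)
Z(x) - X = (607/4)**3 - 1*(-2911562) = 223648543/64 + 2911562 = 409988511/64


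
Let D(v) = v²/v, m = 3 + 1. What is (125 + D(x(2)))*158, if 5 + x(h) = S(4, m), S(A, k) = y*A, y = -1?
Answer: 18328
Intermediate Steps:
m = 4
S(A, k) = -A
x(h) = -9 (x(h) = -5 - 1*4 = -5 - 4 = -9)
D(v) = v
(125 + D(x(2)))*158 = (125 - 9)*158 = 116*158 = 18328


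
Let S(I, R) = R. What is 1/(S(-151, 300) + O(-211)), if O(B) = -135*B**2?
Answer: -1/6010035 ≈ -1.6639e-7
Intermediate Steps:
1/(S(-151, 300) + O(-211)) = 1/(300 - 135*(-211)**2) = 1/(300 - 135*44521) = 1/(300 - 6010335) = 1/(-6010035) = -1/6010035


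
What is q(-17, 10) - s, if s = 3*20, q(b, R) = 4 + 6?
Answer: -50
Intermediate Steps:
q(b, R) = 10
s = 60
q(-17, 10) - s = 10 - 1*60 = 10 - 60 = -50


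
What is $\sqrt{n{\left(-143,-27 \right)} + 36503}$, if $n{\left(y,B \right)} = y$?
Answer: $6 \sqrt{1010} \approx 190.68$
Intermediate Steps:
$\sqrt{n{\left(-143,-27 \right)} + 36503} = \sqrt{-143 + 36503} = \sqrt{36360} = 6 \sqrt{1010}$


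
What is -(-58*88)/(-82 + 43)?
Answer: -5104/39 ≈ -130.87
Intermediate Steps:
-(-58*88)/(-82 + 43) = -(-5104)/(-39) = -(-5104)*(-1)/39 = -1*5104/39 = -5104/39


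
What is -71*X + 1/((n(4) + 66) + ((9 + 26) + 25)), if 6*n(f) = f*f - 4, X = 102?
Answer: -926975/128 ≈ -7242.0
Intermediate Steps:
n(f) = -⅔ + f²/6 (n(f) = (f*f - 4)/6 = (f² - 4)/6 = (-4 + f²)/6 = -⅔ + f²/6)
-71*X + 1/((n(4) + 66) + ((9 + 26) + 25)) = -71*102 + 1/(((-⅔ + (⅙)*4²) + 66) + ((9 + 26) + 25)) = -7242 + 1/(((-⅔ + (⅙)*16) + 66) + (35 + 25)) = -7242 + 1/(((-⅔ + 8/3) + 66) + 60) = -7242 + 1/((2 + 66) + 60) = -7242 + 1/(68 + 60) = -7242 + 1/128 = -926975/128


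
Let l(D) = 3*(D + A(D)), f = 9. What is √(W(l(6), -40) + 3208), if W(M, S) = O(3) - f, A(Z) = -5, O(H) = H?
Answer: √3202 ≈ 56.586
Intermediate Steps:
l(D) = -15 + 3*D (l(D) = 3*(D - 5) = 3*(-5 + D) = -15 + 3*D)
W(M, S) = -6 (W(M, S) = 3 - 1*9 = 3 - 9 = -6)
√(W(l(6), -40) + 3208) = √(-6 + 3208) = √3202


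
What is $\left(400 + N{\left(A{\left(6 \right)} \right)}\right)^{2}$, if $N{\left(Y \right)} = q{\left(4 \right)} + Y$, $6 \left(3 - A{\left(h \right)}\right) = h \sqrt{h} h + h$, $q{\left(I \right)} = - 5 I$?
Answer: $146140 - 4584 \sqrt{6} \approx 1.3491 \cdot 10^{5}$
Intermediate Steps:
$A{\left(h \right)} = 3 - \frac{h}{6} - \frac{h^{\frac{5}{2}}}{6}$ ($A{\left(h \right)} = 3 - \frac{h \sqrt{h} h + h}{6} = 3 - \frac{h^{\frac{3}{2}} h + h}{6} = 3 - \frac{h^{\frac{5}{2}} + h}{6} = 3 - \frac{h + h^{\frac{5}{2}}}{6} = 3 - \left(\frac{h}{6} + \frac{h^{\frac{5}{2}}}{6}\right) = 3 - \frac{h}{6} - \frac{h^{\frac{5}{2}}}{6}$)
$N{\left(Y \right)} = -20 + Y$ ($N{\left(Y \right)} = \left(-5\right) 4 + Y = -20 + Y$)
$\left(400 + N{\left(A{\left(6 \right)} \right)}\right)^{2} = \left(400 - \left(18 + 6 \sqrt{6}\right)\right)^{2} = \left(382 - 6 \sqrt{6}\right)^{2}$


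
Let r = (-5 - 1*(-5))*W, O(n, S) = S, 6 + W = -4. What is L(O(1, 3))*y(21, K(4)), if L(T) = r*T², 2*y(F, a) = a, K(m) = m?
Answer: 0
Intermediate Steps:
W = -10 (W = -6 - 4 = -10)
y(F, a) = a/2
r = 0 (r = (-5 - 1*(-5))*(-10) = (-5 + 5)*(-10) = 0*(-10) = 0)
L(T) = 0 (L(T) = 0*T² = 0)
L(O(1, 3))*y(21, K(4)) = 0*((½)*4) = 0*2 = 0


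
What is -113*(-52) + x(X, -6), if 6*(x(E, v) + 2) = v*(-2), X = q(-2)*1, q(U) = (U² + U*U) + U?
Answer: 5876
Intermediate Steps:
q(U) = U + 2*U² (q(U) = (U² + U²) + U = 2*U² + U = U + 2*U²)
X = 6 (X = -2*(1 + 2*(-2))*1 = -2*(1 - 4)*1 = -2*(-3)*1 = 6*1 = 6)
x(E, v) = -2 - v/3 (x(E, v) = -2 + (v*(-2))/6 = -2 + (-2*v)/6 = -2 - v/3)
-113*(-52) + x(X, -6) = -113*(-52) + (-2 - ⅓*(-6)) = 5876 + (-2 + 2) = 5876 + 0 = 5876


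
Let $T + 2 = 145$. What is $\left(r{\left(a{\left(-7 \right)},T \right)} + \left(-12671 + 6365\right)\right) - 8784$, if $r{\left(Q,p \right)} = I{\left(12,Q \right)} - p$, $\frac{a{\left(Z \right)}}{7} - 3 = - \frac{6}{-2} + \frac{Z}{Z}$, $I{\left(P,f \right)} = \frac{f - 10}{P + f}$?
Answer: $- \frac{929174}{61} \approx -15232.0$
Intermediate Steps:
$T = 143$ ($T = -2 + 145 = 143$)
$I{\left(P,f \right)} = \frac{-10 + f}{P + f}$
$a{\left(Z \right)} = 49$ ($a{\left(Z \right)} = 21 + 7 \left(- \frac{6}{-2} + \frac{Z}{Z}\right) = 21 + 7 \left(\left(-6\right) \left(- \frac{1}{2}\right) + 1\right) = 21 + 7 \left(3 + 1\right) = 21 + 7 \cdot 4 = 21 + 28 = 49$)
$r{\left(Q,p \right)} = - p + \frac{-10 + Q}{12 + Q}$ ($r{\left(Q,p \right)} = \frac{-10 + Q}{12 + Q} - p = - p + \frac{-10 + Q}{12 + Q}$)
$\left(r{\left(a{\left(-7 \right)},T \right)} + \left(-12671 + 6365\right)\right) - 8784 = \left(\frac{-10 + 49 - 143 \left(12 + 49\right)}{12 + 49} + \left(-12671 + 6365\right)\right) - 8784 = \left(\frac{-10 + 49 - 143 \cdot 61}{61} - 6306\right) - 8784 = \left(\frac{-10 + 49 - 8723}{61} - 6306\right) - 8784 = \left(\frac{1}{61} \left(-8684\right) - 6306\right) - 8784 = \left(- \frac{8684}{61} - 6306\right) - 8784 = - \frac{393350}{61} - 8784 = - \frac{929174}{61}$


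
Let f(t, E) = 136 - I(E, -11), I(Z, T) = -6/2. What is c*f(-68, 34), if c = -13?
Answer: -1807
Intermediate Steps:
I(Z, T) = -3 (I(Z, T) = -6*½ = -3)
f(t, E) = 139 (f(t, E) = 136 - 1*(-3) = 136 + 3 = 139)
c*f(-68, 34) = -13*139 = -1807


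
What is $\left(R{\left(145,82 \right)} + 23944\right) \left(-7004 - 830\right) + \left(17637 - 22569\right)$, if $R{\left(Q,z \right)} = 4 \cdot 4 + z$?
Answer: $-188349960$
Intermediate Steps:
$R{\left(Q,z \right)} = 16 + z$
$\left(R{\left(145,82 \right)} + 23944\right) \left(-7004 - 830\right) + \left(17637 - 22569\right) = \left(\left(16 + 82\right) + 23944\right) \left(-7004 - 830\right) + \left(17637 - 22569\right) = \left(98 + 23944\right) \left(-7834\right) - 4932 = 24042 \left(-7834\right) - 4932 = -188345028 - 4932 = -188349960$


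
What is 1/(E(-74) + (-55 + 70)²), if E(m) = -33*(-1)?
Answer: 1/258 ≈ 0.0038760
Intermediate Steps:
E(m) = 33
1/(E(-74) + (-55 + 70)²) = 1/(33 + (-55 + 70)²) = 1/(33 + 15²) = 1/(33 + 225) = 1/258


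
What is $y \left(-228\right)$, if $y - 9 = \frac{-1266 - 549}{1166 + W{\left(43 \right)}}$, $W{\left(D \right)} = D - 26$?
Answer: $- \frac{2013696}{1183} \approx -1702.2$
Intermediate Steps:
$W{\left(D \right)} = -26 + D$
$y = \frac{8832}{1183}$ ($y = 9 + \frac{-1266 - 549}{1166 + \left(-26 + 43\right)} = 9 - \frac{1815}{1166 + 17} = 9 - \frac{1815}{1183} = \frac{8832}{1183} \approx 7.4658$)
$y \left(-228\right) = \frac{8832}{1183} \left(-228\right) = - \frac{2013696}{1183}$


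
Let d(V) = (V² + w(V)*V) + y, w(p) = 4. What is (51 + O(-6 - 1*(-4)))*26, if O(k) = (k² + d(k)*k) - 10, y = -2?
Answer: 1482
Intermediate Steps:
d(V) = -2 + V² + 4*V (d(V) = (V² + 4*V) - 2 = -2 + V² + 4*V)
O(k) = -10 + k² + k*(-2 + k² + 4*k) (O(k) = (k² + (-2 + k² + 4*k)*k) - 10 = (k² + k*(-2 + k² + 4*k)) - 10 = -10 + k² + k*(-2 + k² + 4*k))
(51 + O(-6 - 1*(-4)))*26 = (51 + (-10 + (-6 - 1*(-4))³ - 2*(-6 - 1*(-4)) + 5*(-6 - 1*(-4))²))*26 = (51 + (-10 + (-6 + 4)³ - 2*(-6 + 4) + 5*(-6 + 4)²))*26 = (51 + (-10 + (-2)³ - 2*(-2) + 5*(-2)²))*26 = (51 + (-10 - 8 + 4 + 5*4))*26 = (51 + (-10 - 8 + 4 + 20))*26 = (51 + 6)*26 = 57*26 = 1482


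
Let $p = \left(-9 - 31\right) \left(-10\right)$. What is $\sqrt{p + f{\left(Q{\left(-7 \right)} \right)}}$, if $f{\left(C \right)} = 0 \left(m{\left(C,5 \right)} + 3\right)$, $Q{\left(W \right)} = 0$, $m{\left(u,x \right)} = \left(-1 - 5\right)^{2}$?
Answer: $20$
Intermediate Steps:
$m{\left(u,x \right)} = 36$ ($m{\left(u,x \right)} = \left(-6\right)^{2} = 36$)
$p = 400$ ($p = \left(-40\right) \left(-10\right) = 400$)
$f{\left(C \right)} = 0$ ($f{\left(C \right)} = 0 \left(36 + 3\right) = 0 \cdot 39 = 0$)
$\sqrt{p + f{\left(Q{\left(-7 \right)} \right)}} = \sqrt{400 + 0} = \sqrt{400} = 20$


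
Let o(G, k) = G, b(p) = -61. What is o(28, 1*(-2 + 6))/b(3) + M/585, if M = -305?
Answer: -6997/7137 ≈ -0.98038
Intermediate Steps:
o(28, 1*(-2 + 6))/b(3) + M/585 = 28/(-61) - 305/585 = 28*(-1/61) - 305*1/585 = -28/61 - 61/117 = -6997/7137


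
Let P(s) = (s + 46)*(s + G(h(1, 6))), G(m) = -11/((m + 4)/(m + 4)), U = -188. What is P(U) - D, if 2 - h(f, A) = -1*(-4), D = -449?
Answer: 28707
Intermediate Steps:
h(f, A) = -2 (h(f, A) = 2 - (-1)*(-4) = 2 - 1*4 = 2 - 4 = -2)
G(m) = -11 (G(m) = -11/((4 + m)/(4 + m)) = -11/1 = -11*1 = -11)
P(s) = (-11 + s)*(46 + s) (P(s) = (s + 46)*(s - 11) = (46 + s)*(-11 + s) = (-11 + s)*(46 + s))
P(U) - D = (-506 + (-188)² + 35*(-188)) - 1*(-449) = (-506 + 35344 - 6580) + 449 = 28258 + 449 = 28707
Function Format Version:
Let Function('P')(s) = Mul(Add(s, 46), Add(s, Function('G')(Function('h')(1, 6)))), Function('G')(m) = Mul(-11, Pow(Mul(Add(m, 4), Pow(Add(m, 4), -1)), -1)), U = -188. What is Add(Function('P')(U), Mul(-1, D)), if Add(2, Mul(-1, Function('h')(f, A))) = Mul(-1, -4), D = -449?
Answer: 28707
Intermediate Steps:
Function('h')(f, A) = -2 (Function('h')(f, A) = Add(2, Mul(-1, Mul(-1, -4))) = Add(2, Mul(-1, 4)) = Add(2, -4) = -2)
Function('G')(m) = -11 (Function('G')(m) = Mul(-11, Pow(Mul(Add(4, m), Pow(Add(4, m), -1)), -1)) = Mul(-11, Pow(1, -1)) = Mul(-11, 1) = -11)
Function('P')(s) = Mul(Add(-11, s), Add(46, s)) (Function('P')(s) = Mul(Add(s, 46), Add(s, -11)) = Mul(Add(46, s), Add(-11, s)) = Mul(Add(-11, s), Add(46, s)))
Add(Function('P')(U), Mul(-1, D)) = Add(Add(-506, Pow(-188, 2), Mul(35, -188)), Mul(-1, -449)) = Add(Add(-506, 35344, -6580), 449) = Add(28258, 449) = 28707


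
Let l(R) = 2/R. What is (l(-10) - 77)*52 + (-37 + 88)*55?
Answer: -6047/5 ≈ -1209.4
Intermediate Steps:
(l(-10) - 77)*52 + (-37 + 88)*55 = (2/(-10) - 77)*52 + (-37 + 88)*55 = (2*(-⅒) - 77)*52 + 51*55 = (-⅕ - 77)*52 + 2805 = -386/5*52 + 2805 = -20072/5 + 2805 = -6047/5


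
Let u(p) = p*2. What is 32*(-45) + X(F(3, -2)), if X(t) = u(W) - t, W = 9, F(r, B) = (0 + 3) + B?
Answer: -1423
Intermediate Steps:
F(r, B) = 3 + B
u(p) = 2*p
X(t) = 18 - t (X(t) = 2*9 - t = 18 - t)
32*(-45) + X(F(3, -2)) = 32*(-45) + (18 - (3 - 2)) = -1440 + (18 - 1*1) = -1440 + (18 - 1) = -1440 + 17 = -1423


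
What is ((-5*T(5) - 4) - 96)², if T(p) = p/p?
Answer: 11025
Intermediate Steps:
T(p) = 1
((-5*T(5) - 4) - 96)² = ((-5*1 - 4) - 96)² = ((-5 - 4) - 96)² = (-9 - 96)² = (-105)² = 11025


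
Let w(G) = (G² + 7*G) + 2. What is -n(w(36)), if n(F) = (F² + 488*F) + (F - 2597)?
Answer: -3157853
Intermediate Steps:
w(G) = 2 + G² + 7*G
n(F) = -2597 + F² + 489*F (n(F) = (F² + 488*F) + (-2597 + F) = -2597 + F² + 489*F)
-n(w(36)) = -(-2597 + (2 + 36² + 7*36)² + 489*(2 + 36² + 7*36)) = -(-2597 + (2 + 1296 + 252)² + 489*(2 + 1296 + 252)) = -(-2597 + 1550² + 489*1550) = -(-2597 + 2402500 + 757950) = -1*3157853 = -3157853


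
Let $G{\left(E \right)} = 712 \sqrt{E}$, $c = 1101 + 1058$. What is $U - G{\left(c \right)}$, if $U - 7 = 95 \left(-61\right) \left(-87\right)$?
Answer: $504172 - 712 \sqrt{2159} \approx 4.7109 \cdot 10^{5}$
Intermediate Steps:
$c = 2159$
$U = 504172$ ($U = 7 + 95 \left(-61\right) \left(-87\right) = 7 - -504165 = 7 + 504165 = 504172$)
$U - G{\left(c \right)} = 504172 - 712 \sqrt{2159}$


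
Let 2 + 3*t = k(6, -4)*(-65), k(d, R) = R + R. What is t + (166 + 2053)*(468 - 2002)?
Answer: -10211320/3 ≈ -3.4038e+6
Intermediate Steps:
k(d, R) = 2*R
t = 518/3 (t = -2/3 + ((2*(-4))*(-65))/3 = -2/3 + (-8*(-65))/3 = -2/3 + (1/3)*520 = -2/3 + 520/3 = 518/3 ≈ 172.67)
t + (166 + 2053)*(468 - 2002) = 518/3 + (166 + 2053)*(468 - 2002) = 518/3 + 2219*(-1534) = 518/3 - 3403946 = -10211320/3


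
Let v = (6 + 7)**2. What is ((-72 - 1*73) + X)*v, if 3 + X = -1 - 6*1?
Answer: -26195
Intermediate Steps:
v = 169 (v = 13**2 = 169)
X = -10 (X = -3 + (-1 - 6*1) = -3 + (-1 - 6) = -3 - 7 = -10)
((-72 - 1*73) + X)*v = ((-72 - 1*73) - 10)*169 = ((-72 - 73) - 10)*169 = (-145 - 10)*169 = -155*169 = -26195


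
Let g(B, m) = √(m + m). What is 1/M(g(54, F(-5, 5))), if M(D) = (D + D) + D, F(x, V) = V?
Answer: √10/30 ≈ 0.10541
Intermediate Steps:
g(B, m) = √2*√m (g(B, m) = √(2*m) = √2*√m)
M(D) = 3*D (M(D) = 2*D + D = 3*D)
1/M(g(54, F(-5, 5))) = 1/(3*(√2*√5)) = 1/(3*√10) = √10/30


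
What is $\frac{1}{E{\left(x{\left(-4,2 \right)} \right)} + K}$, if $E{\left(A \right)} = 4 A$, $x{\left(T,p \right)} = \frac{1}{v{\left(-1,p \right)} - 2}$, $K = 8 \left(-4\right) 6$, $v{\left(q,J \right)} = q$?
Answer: $- \frac{3}{580} \approx -0.0051724$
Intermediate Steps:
$K = -192$ ($K = \left(-32\right) 6 = -192$)
$x{\left(T,p \right)} = - \frac{1}{3}$ ($x{\left(T,p \right)} = \frac{1}{-1 - 2} = \frac{1}{-3} = - \frac{1}{3}$)
$\frac{1}{E{\left(x{\left(-4,2 \right)} \right)} + K} = \frac{1}{4 \left(- \frac{1}{3}\right) - 192} = \frac{1}{- \frac{4}{3} - 192} = \frac{1}{- \frac{580}{3}} = - \frac{3}{580}$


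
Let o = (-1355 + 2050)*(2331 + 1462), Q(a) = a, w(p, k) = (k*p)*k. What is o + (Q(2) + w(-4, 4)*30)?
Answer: 2634217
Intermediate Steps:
w(p, k) = p*k**2
o = 2636135 (o = 695*3793 = 2636135)
o + (Q(2) + w(-4, 4)*30) = 2636135 + (2 - 4*4**2*30) = 2636135 + (2 - 4*16*30) = 2636135 + (2 - 64*30) = 2636135 + (2 - 1920) = 2636135 - 1918 = 2634217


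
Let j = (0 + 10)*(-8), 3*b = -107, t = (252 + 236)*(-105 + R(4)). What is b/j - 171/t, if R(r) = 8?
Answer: 638249/1420080 ≈ 0.44945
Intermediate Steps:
t = -47336 (t = (252 + 236)*(-105 + 8) = 488*(-97) = -47336)
b = -107/3 (b = (⅓)*(-107) = -107/3 ≈ -35.667)
j = -80 (j = 10*(-8) = -80)
b/j - 171/t = -107/3/(-80) - 171/(-47336) = -107/3*(-1/80) - 171*(-1/47336) = 107/240 + 171/47336 = 638249/1420080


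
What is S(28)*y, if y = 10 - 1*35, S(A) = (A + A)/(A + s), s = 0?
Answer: -50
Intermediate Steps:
S(A) = 2 (S(A) = (A + A)/(A + 0) = (2*A)/A = 2)
y = -25 (y = 10 - 35 = -25)
S(28)*y = 2*(-25) = -50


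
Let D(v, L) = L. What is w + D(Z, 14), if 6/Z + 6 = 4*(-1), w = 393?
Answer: 407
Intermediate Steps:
Z = -⅗ (Z = 6/(-6 + 4*(-1)) = 6/(-6 - 4) = 6/(-10) = 6*(-⅒) = -⅗ ≈ -0.60000)
w + D(Z, 14) = 393 + 14 = 407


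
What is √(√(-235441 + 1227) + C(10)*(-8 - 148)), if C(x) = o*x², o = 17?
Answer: √(-265200 + I*√234214) ≈ 0.47 + 514.98*I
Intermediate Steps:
C(x) = 17*x²
√(√(-235441 + 1227) + C(10)*(-8 - 148)) = √(√(-235441 + 1227) + (17*10²)*(-8 - 148)) = √(√(-234214) + (17*100)*(-156)) = √(I*√234214 + 1700*(-156)) = √(I*√234214 - 265200) = √(-265200 + I*√234214)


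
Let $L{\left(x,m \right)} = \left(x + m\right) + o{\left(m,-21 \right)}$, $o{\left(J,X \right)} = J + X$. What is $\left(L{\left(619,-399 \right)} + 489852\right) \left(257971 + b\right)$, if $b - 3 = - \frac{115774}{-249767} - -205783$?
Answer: $\frac{56717032796553236}{249767} \approx 2.2708 \cdot 10^{11}$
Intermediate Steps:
$L{\left(x,m \right)} = -21 + x + 2 m$ ($L{\left(x,m \right)} = \left(x + m\right) + \left(m - 21\right) = \left(m + x\right) + \left(-21 + m\right) = -21 + x + 2 m$)
$b = \frac{51398667636}{249767}$ ($b = 3 - \left(-205783 + \frac{115774}{-249767}\right) = 3 + \left(\left(-115774\right) \left(- \frac{1}{249767}\right) + 205783\right) = 3 + \left(\frac{115774}{249767} + 205783\right) = 3 + \frac{51397918335}{249767} = \frac{51398667636}{249767} \approx 2.0579 \cdot 10^{5}$)
$\left(L{\left(619,-399 \right)} + 489852\right) \left(257971 + b\right) = \left(\left(-21 + 619 + 2 \left(-399\right)\right) + 489852\right) \left(257971 + \frac{51398667636}{249767}\right) = \left(\left(-21 + 619 - 798\right) + 489852\right) \frac{115831310393}{249767} = \left(-200 + 489852\right) \frac{115831310393}{249767} = 489652 \cdot \frac{115831310393}{249767} = \frac{56717032796553236}{249767}$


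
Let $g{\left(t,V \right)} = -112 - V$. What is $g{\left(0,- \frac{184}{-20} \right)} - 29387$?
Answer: $- \frac{147541}{5} \approx -29508.0$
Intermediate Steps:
$g{\left(0,- \frac{184}{-20} \right)} - 29387 = \left(-112 - - \frac{184}{-20}\right) - 29387 = \left(-112 - \left(-184\right) \left(- \frac{1}{20}\right)\right) - 29387 = \left(-112 - \frac{46}{5}\right) - 29387 = - \frac{606}{5} - 29387 = - \frac{147541}{5}$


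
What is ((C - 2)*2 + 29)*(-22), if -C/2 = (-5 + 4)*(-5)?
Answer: -110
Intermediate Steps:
C = -10 (C = -2*(-5 + 4)*(-5) = -(-2)*(-5) = -2*5 = -10)
((C - 2)*2 + 29)*(-22) = ((-10 - 2)*2 + 29)*(-22) = (-12*2 + 29)*(-22) = (-24 + 29)*(-22) = 5*(-22) = -110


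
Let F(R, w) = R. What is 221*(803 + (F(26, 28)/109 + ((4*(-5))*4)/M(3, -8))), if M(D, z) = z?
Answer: 19590103/109 ≈ 1.7973e+5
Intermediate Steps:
221*(803 + (F(26, 28)/109 + ((4*(-5))*4)/M(3, -8))) = 221*(803 + (26/109 + ((4*(-5))*4)/(-8))) = 221*(803 + (26*(1/109) - 20*4*(-⅛))) = 221*(803 + (26/109 - 80*(-⅛))) = 221*(803 + (26/109 + 10)) = 221*(803 + 1116/109) = 221*(88643/109) = 19590103/109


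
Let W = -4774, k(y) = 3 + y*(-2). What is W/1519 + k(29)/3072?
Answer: -67969/21504 ≈ -3.1608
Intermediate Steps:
k(y) = 3 - 2*y
W/1519 + k(29)/3072 = -4774/1519 + (3 - 2*29)/3072 = -4774*1/1519 + (3 - 58)*(1/3072) = -22/7 - 55*1/3072 = -22/7 - 55/3072 = -67969/21504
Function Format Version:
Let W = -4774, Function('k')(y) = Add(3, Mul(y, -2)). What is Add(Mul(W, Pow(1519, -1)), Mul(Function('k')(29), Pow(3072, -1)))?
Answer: Rational(-67969, 21504) ≈ -3.1608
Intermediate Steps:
Function('k')(y) = Add(3, Mul(-2, y))
Add(Mul(W, Pow(1519, -1)), Mul(Function('k')(29), Pow(3072, -1))) = Add(Mul(-4774, Pow(1519, -1)), Mul(Add(3, Mul(-2, 29)), Pow(3072, -1))) = Add(Mul(-4774, Rational(1, 1519)), Mul(Add(3, -58), Rational(1, 3072))) = Add(Rational(-22, 7), Mul(-55, Rational(1, 3072))) = Add(Rational(-22, 7), Rational(-55, 3072)) = Rational(-67969, 21504)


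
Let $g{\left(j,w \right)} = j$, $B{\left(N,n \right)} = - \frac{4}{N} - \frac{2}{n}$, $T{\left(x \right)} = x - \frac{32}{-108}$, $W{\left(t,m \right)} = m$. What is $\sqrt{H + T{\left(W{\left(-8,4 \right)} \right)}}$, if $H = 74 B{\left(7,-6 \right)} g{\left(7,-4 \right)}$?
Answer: $\frac{i \sqrt{9642}}{9} \approx 10.91 i$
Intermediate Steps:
$T{\left(x \right)} = \frac{8}{27} + x$ ($T{\left(x \right)} = x - - \frac{8}{27} = x + \frac{8}{27} = \frac{8}{27} + x$)
$H = - \frac{370}{3}$ ($H = 74 \left(- \frac{4}{7} - \frac{2}{-6}\right) 7 = 74 \left(\left(-4\right) \frac{1}{7} - - \frac{1}{3}\right) 7 = 74 \left(- \frac{4}{7} + \frac{1}{3}\right) 7 = 74 \left(- \frac{5}{21}\right) 7 = \left(- \frac{370}{21}\right) 7 = - \frac{370}{3} \approx -123.33$)
$\sqrt{H + T{\left(W{\left(-8,4 \right)} \right)}} = \sqrt{- \frac{370}{3} + \left(\frac{8}{27} + 4\right)} = \sqrt{- \frac{370}{3} + \frac{116}{27}} = \sqrt{- \frac{3214}{27}} = \frac{i \sqrt{9642}}{9}$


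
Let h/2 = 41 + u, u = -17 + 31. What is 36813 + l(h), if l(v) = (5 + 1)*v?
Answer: 37473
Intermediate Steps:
u = 14
h = 110 (h = 2*(41 + 14) = 2*55 = 110)
l(v) = 6*v
36813 + l(h) = 36813 + 6*110 = 36813 + 660 = 37473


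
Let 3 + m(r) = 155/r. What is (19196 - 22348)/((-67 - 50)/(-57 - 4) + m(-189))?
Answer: 36339408/21929 ≈ 1657.1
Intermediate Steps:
m(r) = -3 + 155/r
(19196 - 22348)/((-67 - 50)/(-57 - 4) + m(-189)) = (19196 - 22348)/((-67 - 50)/(-57 - 4) + (-3 + 155/(-189))) = -3152/(-117/(-61) + (-3 + 155*(-1/189))) = -3152/(-117*(-1/61) + (-3 - 155/189)) = -3152/(117/61 - 722/189) = -3152/(-21929/11529) = -3152*(-11529/21929) = 36339408/21929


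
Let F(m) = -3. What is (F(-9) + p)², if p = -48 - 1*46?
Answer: 9409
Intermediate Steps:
p = -94 (p = -48 - 46 = -94)
(F(-9) + p)² = (-3 - 94)² = (-97)² = 9409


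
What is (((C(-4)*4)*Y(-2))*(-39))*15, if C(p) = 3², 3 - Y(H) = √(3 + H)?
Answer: -42120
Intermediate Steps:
Y(H) = 3 - √(3 + H)
C(p) = 9
(((C(-4)*4)*Y(-2))*(-39))*15 = (((9*4)*(3 - √(3 - 2)))*(-39))*15 = ((36*(3 - √1))*(-39))*15 = ((36*(3 - 1*1))*(-39))*15 = ((36*(3 - 1))*(-39))*15 = ((36*2)*(-39))*15 = (72*(-39))*15 = -2808*15 = -42120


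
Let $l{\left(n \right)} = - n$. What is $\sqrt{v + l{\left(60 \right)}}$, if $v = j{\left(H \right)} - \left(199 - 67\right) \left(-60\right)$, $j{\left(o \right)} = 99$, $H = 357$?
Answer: $\sqrt{7959} \approx 89.213$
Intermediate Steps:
$v = 8019$ ($v = 99 - \left(199 - 67\right) \left(-60\right) = 99 - 132 \left(-60\right) = 99 - -7920 = 99 + 7920 = 8019$)
$\sqrt{v + l{\left(60 \right)}} = \sqrt{8019 - 60} = \sqrt{7959}$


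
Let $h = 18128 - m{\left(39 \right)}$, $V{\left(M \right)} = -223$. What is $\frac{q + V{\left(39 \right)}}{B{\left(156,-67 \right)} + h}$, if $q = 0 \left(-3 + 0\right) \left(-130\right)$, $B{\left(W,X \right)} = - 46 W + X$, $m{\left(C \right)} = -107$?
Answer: $- \frac{223}{10992} \approx -0.020287$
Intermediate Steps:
$h = 18235$ ($h = 18128 - -107 = 18128 + 107 = 18235$)
$B{\left(W,X \right)} = X - 46 W$
$q = 0$ ($q = 0 \left(-3\right) \left(-130\right) = 0 \left(-130\right) = 0$)
$\frac{q + V{\left(39 \right)}}{B{\left(156,-67 \right)} + h} = \frac{0 - 223}{\left(-67 - 7176\right) + 18235} = - \frac{223}{\left(-67 - 7176\right) + 18235} = - \frac{223}{-7243 + 18235} = - \frac{223}{10992}$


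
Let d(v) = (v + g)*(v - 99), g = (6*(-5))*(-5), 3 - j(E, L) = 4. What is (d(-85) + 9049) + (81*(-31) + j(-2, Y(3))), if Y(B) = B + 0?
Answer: -5423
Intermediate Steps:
Y(B) = B
j(E, L) = -1 (j(E, L) = 3 - 1*4 = 3 - 4 = -1)
g = 150 (g = -30*(-5) = 150)
d(v) = (-99 + v)*(150 + v) (d(v) = (v + 150)*(v - 99) = (150 + v)*(-99 + v) = (-99 + v)*(150 + v))
(d(-85) + 9049) + (81*(-31) + j(-2, Y(3))) = ((-14850 + (-85)² + 51*(-85)) + 9049) + (81*(-31) - 1) = ((-14850 + 7225 - 4335) + 9049) + (-2511 - 1) = (-11960 + 9049) - 2512 = -2911 - 2512 = -5423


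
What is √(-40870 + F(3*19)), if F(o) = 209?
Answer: I*√40661 ≈ 201.65*I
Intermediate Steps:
√(-40870 + F(3*19)) = √(-40870 + 209) = √(-40661) = I*√40661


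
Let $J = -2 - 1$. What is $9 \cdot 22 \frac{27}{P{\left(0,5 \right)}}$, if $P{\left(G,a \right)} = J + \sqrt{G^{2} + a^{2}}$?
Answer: $2673$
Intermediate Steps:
$J = -3$ ($J = -2 - 1 = -3$)
$P{\left(G,a \right)} = -3 + \sqrt{G^{2} + a^{2}}$
$9 \cdot 22 \frac{27}{P{\left(0,5 \right)}} = 9 \cdot 22 \frac{27}{-3 + \sqrt{0^{2} + 5^{2}}} = 198 \frac{27}{-3 + \sqrt{0 + 25}} = 198 \frac{27}{-3 + \sqrt{25}} = 198 \frac{27}{-3 + 5} = 198 \cdot \frac{27}{2} = 2673$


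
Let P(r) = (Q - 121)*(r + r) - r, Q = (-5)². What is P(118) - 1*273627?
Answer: -296401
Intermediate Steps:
Q = 25
P(r) = -193*r (P(r) = (25 - 121)*(r + r) - r = -192*r - r = -193*r)
P(118) - 1*273627 = -193*118 - 1*273627 = -22774 - 273627 = -296401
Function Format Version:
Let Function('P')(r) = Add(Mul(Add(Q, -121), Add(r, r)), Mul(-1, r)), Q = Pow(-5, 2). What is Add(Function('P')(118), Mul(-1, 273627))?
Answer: -296401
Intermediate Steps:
Q = 25
Function('P')(r) = Mul(-193, r) (Function('P')(r) = Add(Mul(Add(25, -121), Add(r, r)), Mul(-1, r)) = Add(Mul(-96, Mul(2, r)), Mul(-1, r)) = Add(Mul(-192, r), Mul(-1, r)) = Mul(-193, r))
Add(Function('P')(118), Mul(-1, 273627)) = Add(Mul(-193, 118), Mul(-1, 273627)) = Add(-22774, -273627) = -296401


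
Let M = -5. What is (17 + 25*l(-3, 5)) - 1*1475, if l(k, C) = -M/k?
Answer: -4499/3 ≈ -1499.7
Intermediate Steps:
l(k, C) = 5/k (l(k, C) = -(-5)/k = 5/k)
(17 + 25*l(-3, 5)) - 1*1475 = (17 + 25*(5/(-3))) - 1*1475 = (17 + 25*(5*(-⅓))) - 1475 = (17 + 25*(-5/3)) - 1475 = (17 - 125/3) - 1475 = -74/3 - 1475 = -4499/3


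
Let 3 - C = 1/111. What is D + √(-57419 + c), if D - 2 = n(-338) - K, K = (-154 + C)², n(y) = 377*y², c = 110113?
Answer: 530384382146/12321 + √52694 ≈ 4.3047e+7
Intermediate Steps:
C = 332/111 (C = 3 - 1/111 = 332/111 ≈ 2.9910)
K = 280964644/12321 (K = (-154 + 332/111)² = (-16762/111)² = 280964644/12321 ≈ 22804.)
D = 530384382146/12321 (D = 2 + (377*(-338)² - 1*280964644/12321) = 2 + (377*114244 - 280964644/12321) = 2 + (43069988 - 280964644/12321) = 2 + 530384357504/12321 = 530384382146/12321 ≈ 4.3047e+7)
D + √(-57419 + c) = 530384382146/12321 + √(-57419 + 110113) = 530384382146/12321 + √52694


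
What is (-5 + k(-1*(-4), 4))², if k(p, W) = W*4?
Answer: 121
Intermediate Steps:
k(p, W) = 4*W
(-5 + k(-1*(-4), 4))² = (-5 + 4*4)² = (-5 + 16)² = 11² = 121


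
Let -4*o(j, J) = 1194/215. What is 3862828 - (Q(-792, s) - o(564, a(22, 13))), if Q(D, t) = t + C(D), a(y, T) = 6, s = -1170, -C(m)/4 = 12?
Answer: 1661539183/430 ≈ 3.8640e+6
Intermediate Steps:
C(m) = -48 (C(m) = -4*12 = -48)
o(j, J) = -597/430 (o(j, J) = -597/(2*215) = -¼*1194/215 = -597/430)
Q(D, t) = -48 + t (Q(D, t) = t - 48 = -48 + t)
3862828 - (Q(-792, s) - o(564, a(22, 13))) = 3862828 - ((-48 - 1170) - 1*(-597/430)) = 3862828 - (-1218 + 597/430) = 3862828 - 1*(-523143/430) = 3862828 + 523143/430 = 1661539183/430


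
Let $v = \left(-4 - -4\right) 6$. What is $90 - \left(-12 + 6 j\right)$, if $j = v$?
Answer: $102$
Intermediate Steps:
$v = 0$ ($v = \left(-4 + 4\right) 6 = 0 \cdot 6 = 0$)
$j = 0$
$90 - \left(-12 + 6 j\right) = 90 + \left(12 - 0\right) = 90 + \left(12 + 0\right) = 90 + 12 = 102$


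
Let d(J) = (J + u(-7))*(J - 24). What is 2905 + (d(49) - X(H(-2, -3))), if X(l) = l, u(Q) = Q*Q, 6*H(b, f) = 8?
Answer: 16061/3 ≈ 5353.7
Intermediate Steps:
H(b, f) = 4/3 (H(b, f) = (⅙)*8 = 4/3)
u(Q) = Q²
d(J) = (-24 + J)*(49 + J) (d(J) = (J + (-7)²)*(J - 24) = (J + 49)*(-24 + J) = (49 + J)*(-24 + J) = (-24 + J)*(49 + J))
2905 + (d(49) - X(H(-2, -3))) = 2905 + ((-1176 + 49² + 25*49) - 1*4/3) = 2905 + ((-1176 + 2401 + 1225) - 4/3) = 2905 + (2450 - 4/3) = 2905 + 7346/3 = 16061/3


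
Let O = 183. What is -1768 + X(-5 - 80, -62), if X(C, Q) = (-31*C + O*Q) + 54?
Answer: -10425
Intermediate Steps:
X(C, Q) = 54 - 31*C + 183*Q (X(C, Q) = (-31*C + 183*Q) + 54 = 54 - 31*C + 183*Q)
-1768 + X(-5 - 80, -62) = -1768 + (54 - 31*(-5 - 80) + 183*(-62)) = -1768 + (54 - 31*(-85) - 11346) = -1768 + (54 + 2635 - 11346) = -1768 - 8657 = -10425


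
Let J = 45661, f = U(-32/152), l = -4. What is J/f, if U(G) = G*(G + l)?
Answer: 16483621/320 ≈ 51511.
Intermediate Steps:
U(G) = G*(-4 + G) (U(G) = G*(G - 4) = G*(-4 + G))
f = 320/361 (f = (-32/152)*(-4 - 32/152) = (-32*1/152)*(-4 - 32*1/152) = -4*(-4 - 4/19)/19 = -4/19*(-80/19) = 320/361 ≈ 0.88643)
J/f = 45661/(320/361) = 45661*(361/320) = 16483621/320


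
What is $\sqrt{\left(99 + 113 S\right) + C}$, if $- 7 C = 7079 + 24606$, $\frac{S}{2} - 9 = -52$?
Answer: $\frac{3 i \sqrt{77014}}{7} \approx 118.93 i$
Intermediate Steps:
$S = -86$ ($S = 18 + 2 \left(-52\right) = 18 - 104 = -86$)
$C = - \frac{31685}{7}$ ($C = - \frac{7079 + 24606}{7} = \left(- \frac{1}{7}\right) 31685 = - \frac{31685}{7} \approx -4526.4$)
$\sqrt{\left(99 + 113 S\right) + C} = \sqrt{\left(99 + 113 \left(-86\right)\right) - \frac{31685}{7}} = \sqrt{\left(99 - 9718\right) - \frac{31685}{7}} = \sqrt{-9619 - \frac{31685}{7}} = \sqrt{- \frac{99018}{7}} = \frac{3 i \sqrt{77014}}{7}$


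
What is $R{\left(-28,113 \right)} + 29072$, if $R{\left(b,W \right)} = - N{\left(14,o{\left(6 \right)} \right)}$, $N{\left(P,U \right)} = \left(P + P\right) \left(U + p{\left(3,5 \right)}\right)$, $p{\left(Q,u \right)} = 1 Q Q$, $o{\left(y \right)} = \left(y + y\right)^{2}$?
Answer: $24788$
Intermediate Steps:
$o{\left(y \right)} = 4 y^{2}$ ($o{\left(y \right)} = \left(2 y\right)^{2} = 4 y^{2}$)
$p{\left(Q,u \right)} = Q^{2}$ ($p{\left(Q,u \right)} = Q Q = Q^{2}$)
$N{\left(P,U \right)} = 2 P \left(9 + U\right)$ ($N{\left(P,U \right)} = \left(P + P\right) \left(U + 3^{2}\right) = 2 P \left(U + 9\right) = 2 P \left(9 + U\right)$)
$R{\left(b,W \right)} = -4284$ ($R{\left(b,W \right)} = - 2 \cdot 14 \left(9 + 4 \cdot 6^{2}\right) = - 2 \cdot 14 \left(9 + 4 \cdot 36\right) = - 2 \cdot 14 \left(9 + 144\right) = - 2 \cdot 14 \cdot 153 = \left(-1\right) 4284 = -4284$)
$R{\left(-28,113 \right)} + 29072 = -4284 + 29072 = 24788$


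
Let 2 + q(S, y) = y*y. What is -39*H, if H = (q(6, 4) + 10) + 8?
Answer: -1248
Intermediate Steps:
q(S, y) = -2 + y² (q(S, y) = -2 + y*y = -2 + y²)
H = 32 (H = ((-2 + 4²) + 10) + 8 = ((-2 + 16) + 10) + 8 = (14 + 10) + 8 = 24 + 8 = 32)
-39*H = -39*32 = -1248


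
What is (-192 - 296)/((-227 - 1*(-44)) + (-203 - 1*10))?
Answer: 122/99 ≈ 1.2323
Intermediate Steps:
(-192 - 296)/((-227 - 1*(-44)) + (-203 - 1*10)) = -488/((-227 + 44) + (-203 - 10)) = -488/(-183 - 213) = -488/(-396) = -488*(-1/396) = 122/99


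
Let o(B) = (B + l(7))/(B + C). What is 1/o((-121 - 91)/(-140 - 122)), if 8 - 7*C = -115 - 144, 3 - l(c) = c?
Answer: -35719/2926 ≈ -12.207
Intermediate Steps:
l(c) = 3 - c
C = 267/7 (C = 8/7 - (-115 - 144)/7 = 8/7 - ⅐*(-259) = 8/7 + 37 = 267/7 ≈ 38.143)
o(B) = (-4 + B)/(267/7 + B) (o(B) = (B + (3 - 1*7))/(B + 267/7) = (B + (3 - 7))/(267/7 + B) = (B - 4)/(267/7 + B) = (-4 + B)/(267/7 + B))
1/o((-121 - 91)/(-140 - 122)) = 1/(7*(-4 + (-121 - 91)/(-140 - 122))/(267 + 7*((-121 - 91)/(-140 - 122)))) = 1/(7*(-4 - 212/(-262))/(267 + 7*(-212/(-262)))) = 1/(7*(-4 - 212*(-1/262))/(267 + 7*(-212*(-1/262)))) = 1/(7*(-4 + 106/131)/(267 + 7*(106/131))) = 1/(7*(-418/131)/(267 + 742/131)) = 1/(7*(-418/131)/(35719/131)) = 1/(7*(131/35719)*(-418/131)) = 1/(-2926/35719) = -35719/2926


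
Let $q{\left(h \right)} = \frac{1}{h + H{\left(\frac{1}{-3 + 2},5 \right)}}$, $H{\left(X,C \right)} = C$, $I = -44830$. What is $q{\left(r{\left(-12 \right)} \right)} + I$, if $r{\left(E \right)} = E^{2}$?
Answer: $- \frac{6679669}{149} \approx -44830.0$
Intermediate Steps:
$q{\left(h \right)} = \frac{1}{5 + h}$ ($q{\left(h \right)} = \frac{1}{h + 5} = \frac{1}{5 + h}$)
$q{\left(r{\left(-12 \right)} \right)} + I = \frac{1}{5 + \left(-12\right)^{2}} - 44830 = \frac{1}{5 + 144} - 44830 = \frac{1}{149} - 44830 = - \frac{6679669}{149}$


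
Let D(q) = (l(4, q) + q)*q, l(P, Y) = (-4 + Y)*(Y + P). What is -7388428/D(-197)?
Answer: 1847107/1900853 ≈ 0.97173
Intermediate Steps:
l(P, Y) = (-4 + Y)*(P + Y)
D(q) = q*(-16 + q + q²) (D(q) = ((q² - 4*4 - 4*q + 4*q) + q)*q = ((q² - 16 - 4*q + 4*q) + q)*q = ((-16 + q²) + q)*q = (-16 + q + q²)*q = q*(-16 + q + q²))
-7388428/D(-197) = -7388428*(-1/(197*(-16 - 197 + (-197)²))) = -7388428*(-1/(197*(-16 - 197 + 38809))) = -7388428/((-197*38596)) = -7388428/(-7603412) = -7388428*(-1/7603412) = 1847107/1900853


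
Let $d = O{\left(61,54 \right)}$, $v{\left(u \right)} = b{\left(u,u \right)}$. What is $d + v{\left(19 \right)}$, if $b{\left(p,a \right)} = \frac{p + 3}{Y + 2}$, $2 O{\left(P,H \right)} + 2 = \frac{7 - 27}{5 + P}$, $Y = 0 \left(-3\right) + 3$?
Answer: $\frac{536}{165} \approx 3.2485$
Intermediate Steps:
$Y = 3$ ($Y = 0 + 3 = 3$)
$O{\left(P,H \right)} = -1 - \frac{10}{5 + P}$ ($O{\left(P,H \right)} = -1 + \frac{\left(7 - 27\right) \frac{1}{5 + P}}{2} = -1 + \frac{\left(-20\right) \frac{1}{5 + P}}{2} = -1 - \frac{10}{5 + P}$)
$b{\left(p,a \right)} = \frac{3}{5} + \frac{p}{5}$ ($b{\left(p,a \right)} = \frac{p + 3}{3 + 2} = \frac{3 + p}{5} = \left(3 + p\right) \frac{1}{5} = \frac{3}{5} + \frac{p}{5}$)
$v{\left(u \right)} = \frac{3}{5} + \frac{u}{5}$
$d = - \frac{38}{33}$ ($d = \frac{-15 - 61}{5 + 61} = \frac{-15 - 61}{66} = \frac{1}{66} \left(-76\right) = - \frac{38}{33} \approx -1.1515$)
$d + v{\left(19 \right)} = - \frac{38}{33} + \left(\frac{3}{5} + \frac{1}{5} \cdot 19\right) = - \frac{38}{33} + \left(\frac{3}{5} + \frac{19}{5}\right) = - \frac{38}{33} + \frac{22}{5} = \frac{536}{165}$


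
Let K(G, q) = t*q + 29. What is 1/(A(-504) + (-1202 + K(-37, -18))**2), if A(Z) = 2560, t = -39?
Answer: 1/224401 ≈ 4.4563e-6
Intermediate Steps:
K(G, q) = 29 - 39*q (K(G, q) = -39*q + 29 = 29 - 39*q)
1/(A(-504) + (-1202 + K(-37, -18))**2) = 1/(2560 + (-1202 + (29 - 39*(-18)))**2) = 1/(2560 + (-1202 + (29 + 702))**2) = 1/(2560 + (-1202 + 731)**2) = 1/(2560 + (-471)**2) = 1/(2560 + 221841) = 1/224401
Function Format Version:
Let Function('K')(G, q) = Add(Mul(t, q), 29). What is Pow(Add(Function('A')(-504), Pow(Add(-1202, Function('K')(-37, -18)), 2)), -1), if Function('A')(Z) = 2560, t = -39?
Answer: Rational(1, 224401) ≈ 4.4563e-6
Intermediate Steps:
Function('K')(G, q) = Add(29, Mul(-39, q)) (Function('K')(G, q) = Add(Mul(-39, q), 29) = Add(29, Mul(-39, q)))
Pow(Add(Function('A')(-504), Pow(Add(-1202, Function('K')(-37, -18)), 2)), -1) = Pow(Add(2560, Pow(Add(-1202, Add(29, Mul(-39, -18))), 2)), -1) = Pow(Add(2560, Pow(Add(-1202, Add(29, 702)), 2)), -1) = Pow(Add(2560, Pow(Add(-1202, 731), 2)), -1) = Pow(Add(2560, Pow(-471, 2)), -1) = Pow(Add(2560, 221841), -1) = Pow(224401, -1) = Rational(1, 224401)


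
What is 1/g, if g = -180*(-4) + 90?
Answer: 1/810 ≈ 0.0012346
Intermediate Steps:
g = 810 (g = -9*(-80) + 90 = 720 + 90 = 810)
1/g = 1/810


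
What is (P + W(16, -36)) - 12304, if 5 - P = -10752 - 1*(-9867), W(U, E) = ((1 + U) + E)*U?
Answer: -11718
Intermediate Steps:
W(U, E) = U*(1 + E + U) (W(U, E) = (1 + E + U)*U = U*(1 + E + U))
P = 890 (P = 5 - (-10752 - 1*(-9867)) = 5 - (-10752 + 9867) = 5 - 1*(-885) = 5 + 885 = 890)
(P + W(16, -36)) - 12304 = (890 + 16*(1 - 36 + 16)) - 12304 = (890 + 16*(-19)) - 12304 = (890 - 304) - 12304 = 586 - 12304 = -11718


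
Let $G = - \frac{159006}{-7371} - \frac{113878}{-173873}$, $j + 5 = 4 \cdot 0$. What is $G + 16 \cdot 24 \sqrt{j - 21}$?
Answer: $\frac{1356487856}{61029423} + 384 i \sqrt{26} \approx 22.227 + 1958.0 i$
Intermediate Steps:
$j = -5$ ($j = -5 + 4 \cdot 0 = -5 + 0 = -5$)
$G = \frac{1356487856}{61029423}$ ($G = \left(-159006\right) \left(- \frac{1}{7371}\right) - - \frac{113878}{173873} = \frac{53002}{2457} + \frac{113878}{173873} = \frac{1356487856}{61029423} \approx 22.227$)
$G + 16 \cdot 24 \sqrt{j - 21} = \frac{1356487856}{61029423} + 16 \cdot 24 \sqrt{-5 - 21} = \frac{1356487856}{61029423} + 384 \sqrt{-26} = \frac{1356487856}{61029423} + 384 i \sqrt{26}$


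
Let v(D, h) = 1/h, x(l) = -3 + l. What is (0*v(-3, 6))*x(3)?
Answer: 0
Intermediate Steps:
(0*v(-3, 6))*x(3) = (0/6)*(-3 + 3) = (0*(⅙))*0 = 0*0 = 0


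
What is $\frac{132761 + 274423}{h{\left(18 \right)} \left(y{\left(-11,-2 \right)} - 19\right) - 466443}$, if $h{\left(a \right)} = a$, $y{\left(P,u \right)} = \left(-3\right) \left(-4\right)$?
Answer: $- \frac{135728}{155523} \approx -0.87272$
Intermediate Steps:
$y{\left(P,u \right)} = 12$
$\frac{132761 + 274423}{h{\left(18 \right)} \left(y{\left(-11,-2 \right)} - 19\right) - 466443} = \frac{132761 + 274423}{18 \left(12 - 19\right) - 466443} = \frac{407184}{18 \left(-7\right) - 466443} = \frac{407184}{-126 - 466443} = \frac{407184}{-466569} = 407184 \left(- \frac{1}{466569}\right) = - \frac{135728}{155523}$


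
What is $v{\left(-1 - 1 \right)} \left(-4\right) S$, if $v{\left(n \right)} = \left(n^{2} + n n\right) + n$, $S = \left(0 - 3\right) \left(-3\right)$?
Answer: $-216$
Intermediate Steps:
$S = 9$ ($S = \left(-3\right) \left(-3\right) = 9$)
$v{\left(n \right)} = n + 2 n^{2}$ ($v{\left(n \right)} = \left(n^{2} + n^{2}\right) + n = 2 n^{2} + n = n + 2 n^{2}$)
$v{\left(-1 - 1 \right)} \left(-4\right) S = \left(-1 - 1\right) \left(1 + 2 \left(-1 - 1\right)\right) \left(-4\right) 9 = - 2 \left(1 + 2 \left(-2\right)\right) \left(-4\right) 9 = - 2 \left(1 - 4\right) \left(-4\right) 9 = \left(-2\right) \left(-3\right) \left(-4\right) 9 = 6 \left(-4\right) 9 = \left(-24\right) 9 = -216$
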